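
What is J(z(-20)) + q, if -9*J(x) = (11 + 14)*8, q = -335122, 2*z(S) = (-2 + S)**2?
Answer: -3016298/9 ≈ -3.3514e+5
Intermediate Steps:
z(S) = (-2 + S)**2/2
J(x) = -200/9 (J(x) = -(11 + 14)*8/9 = -25*8/9 = -1/9*200 = -200/9)
J(z(-20)) + q = -200/9 - 335122 = -3016298/9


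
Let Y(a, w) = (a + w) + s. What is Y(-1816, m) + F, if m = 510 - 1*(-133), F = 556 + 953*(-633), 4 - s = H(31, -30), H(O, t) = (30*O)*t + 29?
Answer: -575991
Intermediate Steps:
H(O, t) = 29 + 30*O*t (H(O, t) = 30*O*t + 29 = 29 + 30*O*t)
s = 27875 (s = 4 - (29 + 30*31*(-30)) = 4 - (29 - 27900) = 4 - 1*(-27871) = 4 + 27871 = 27875)
F = -602693 (F = 556 - 603249 = -602693)
m = 643 (m = 510 + 133 = 643)
Y(a, w) = 27875 + a + w (Y(a, w) = (a + w) + 27875 = 27875 + a + w)
Y(-1816, m) + F = (27875 - 1816 + 643) - 602693 = 26702 - 602693 = -575991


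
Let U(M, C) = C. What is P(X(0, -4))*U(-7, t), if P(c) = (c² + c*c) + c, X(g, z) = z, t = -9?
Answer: -252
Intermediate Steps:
P(c) = c + 2*c² (P(c) = (c² + c²) + c = 2*c² + c = c + 2*c²)
P(X(0, -4))*U(-7, t) = -4*(1 + 2*(-4))*(-9) = -4*(1 - 8)*(-9) = -4*(-7)*(-9) = 28*(-9) = -252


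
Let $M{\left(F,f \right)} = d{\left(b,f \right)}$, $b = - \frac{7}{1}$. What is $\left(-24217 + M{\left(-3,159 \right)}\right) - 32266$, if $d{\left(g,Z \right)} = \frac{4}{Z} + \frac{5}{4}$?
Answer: $- \frac{35922377}{636} \approx -56482.0$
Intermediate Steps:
$b = -7$ ($b = \left(-7\right) 1 = -7$)
$d{\left(g,Z \right)} = \frac{5}{4} + \frac{4}{Z}$ ($d{\left(g,Z \right)} = \frac{4}{Z} + 5 \cdot \frac{1}{4} = \frac{4}{Z} + \frac{5}{4} = \frac{5}{4} + \frac{4}{Z}$)
$M{\left(F,f \right)} = \frac{5}{4} + \frac{4}{f}$
$\left(-24217 + M{\left(-3,159 \right)}\right) - 32266 = \left(-24217 + \left(\frac{5}{4} + \frac{4}{159}\right)\right) - 32266 = \left(-24217 + \frac{811}{636}\right) - 32266 = - \frac{15401201}{636} - 32266 = - \frac{35922377}{636}$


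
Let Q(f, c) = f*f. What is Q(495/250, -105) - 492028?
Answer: -1230060199/2500 ≈ -4.9202e+5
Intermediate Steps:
Q(f, c) = f²
Q(495/250, -105) - 492028 = (495/250)² - 492028 = (495*(1/250))² - 492028 = (99/50)² - 492028 = 9801/2500 - 492028 = -1230060199/2500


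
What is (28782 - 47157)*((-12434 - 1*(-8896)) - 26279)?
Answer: 547887375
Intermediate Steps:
(28782 - 47157)*((-12434 - 1*(-8896)) - 26279) = -18375*((-12434 + 8896) - 26279) = -18375*(-3538 - 26279) = -18375*(-29817) = 547887375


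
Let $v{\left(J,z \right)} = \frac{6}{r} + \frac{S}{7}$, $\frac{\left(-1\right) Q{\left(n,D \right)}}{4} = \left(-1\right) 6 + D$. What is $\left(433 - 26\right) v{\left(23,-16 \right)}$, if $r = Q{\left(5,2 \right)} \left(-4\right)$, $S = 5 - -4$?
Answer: $\frac{108669}{224} \approx 485.13$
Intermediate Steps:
$Q{\left(n,D \right)} = 24 - 4 D$ ($Q{\left(n,D \right)} = - 4 \left(\left(-1\right) 6 + D\right) = - 4 \left(-6 + D\right) = 24 - 4 D$)
$S = 9$ ($S = 5 + 4 = 9$)
$r = -64$ ($r = \left(24 - 8\right) \left(-4\right) = 16 \left(-4\right) = -64$)
$v{\left(J,z \right)} = \frac{267}{224}$ ($v{\left(J,z \right)} = \frac{6}{-64} + \frac{9}{7} = 6 \left(- \frac{1}{64}\right) + 9 \cdot \frac{1}{7} = - \frac{3}{32} + \frac{9}{7} = \frac{267}{224}$)
$\left(433 - 26\right) v{\left(23,-16 \right)} = \left(433 - 26\right) \frac{267}{224} = 407 \cdot \frac{267}{224} = \frac{108669}{224}$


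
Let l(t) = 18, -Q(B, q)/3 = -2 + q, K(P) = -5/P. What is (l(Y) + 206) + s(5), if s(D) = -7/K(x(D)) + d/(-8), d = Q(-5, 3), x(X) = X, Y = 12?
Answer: 1851/8 ≈ 231.38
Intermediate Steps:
Q(B, q) = 6 - 3*q (Q(B, q) = -3*(-2 + q) = 6 - 3*q)
d = -3 (d = 6 - 3*3 = 6 - 9 = -3)
s(D) = 3/8 + 7*D/5 (s(D) = -7*(-D/5) - 3/(-8) = -(-7)*D/5 - 3*(-1/8) = 7*D/5 + 3/8 = 3/8 + 7*D/5)
(l(Y) + 206) + s(5) = (18 + 206) + (3/8 + (7/5)*5) = 224 + (3/8 + 7) = 224 + 59/8 = 1851/8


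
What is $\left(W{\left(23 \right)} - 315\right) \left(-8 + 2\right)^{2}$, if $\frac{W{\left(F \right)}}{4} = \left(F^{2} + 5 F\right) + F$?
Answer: $84708$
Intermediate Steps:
$W{\left(F \right)} = 4 F^{2} + 24 F$ ($W{\left(F \right)} = 4 \left(\left(F^{2} + 5 F\right) + F\right) = 4 \left(F^{2} + 6 F\right) = 4 F^{2} + 24 F$)
$\left(W{\left(23 \right)} - 315\right) \left(-8 + 2\right)^{2} = \left(4 \cdot 23 \left(6 + 23\right) - 315\right) \left(-8 + 2\right)^{2} = \left(4 \cdot 23 \cdot 29 - 315\right) \left(-6\right)^{2} = \left(2668 - 315\right) 36 = 2353 \cdot 36 = 84708$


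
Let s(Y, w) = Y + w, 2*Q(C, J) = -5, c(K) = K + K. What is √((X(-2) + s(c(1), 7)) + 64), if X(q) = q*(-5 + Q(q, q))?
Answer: 2*√22 ≈ 9.3808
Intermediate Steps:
c(K) = 2*K
Q(C, J) = -5/2 (Q(C, J) = (½)*(-5) = -5/2)
X(q) = -15*q/2 (X(q) = q*(-5 - 5/2) = q*(-15/2) = -15*q/2)
√((X(-2) + s(c(1), 7)) + 64) = √((-15/2*(-2) + (2*1 + 7)) + 64) = √((15 + (2 + 7)) + 64) = √((15 + 9) + 64) = √(24 + 64) = √88 = 2*√22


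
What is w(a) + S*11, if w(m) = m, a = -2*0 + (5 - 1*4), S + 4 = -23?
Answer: -296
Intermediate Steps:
S = -27 (S = -4 - 23 = -27)
a = 1 (a = 0 + (5 - 4) = 0 + 1 = 1)
w(a) + S*11 = 1 - 27*11 = 1 - 297 = -296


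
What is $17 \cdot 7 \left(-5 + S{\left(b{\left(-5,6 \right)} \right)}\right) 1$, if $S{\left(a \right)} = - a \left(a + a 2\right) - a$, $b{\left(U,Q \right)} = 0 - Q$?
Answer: $-12733$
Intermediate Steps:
$b{\left(U,Q \right)} = - Q$
$S{\left(a \right)} = - a - 3 a^{2}$ ($S{\left(a \right)} = - a \left(a + 2 a\right) - a = - a 3 a - a = - 3 a^{2} - a = - a - 3 a^{2}$)
$17 \cdot 7 \left(-5 + S{\left(b{\left(-5,6 \right)} \right)}\right) 1 = 17 \cdot 7 \left(-5 - \left(-1\right) 6 \left(1 + 3 \left(\left(-1\right) 6\right)\right)\right) 1 = 119 \left(-5 - - 6 \left(1 + 3 \left(-6\right)\right)\right) 1 = 119 \left(-5 - - 6 \left(1 - 18\right)\right) 1 = 119 \left(-5 - \left(-6\right) \left(-17\right)\right) 1 = 119 \left(-5 - 102\right) 1 = 119 \left(\left(-107\right) 1\right) = 119 \left(-107\right) = -12733$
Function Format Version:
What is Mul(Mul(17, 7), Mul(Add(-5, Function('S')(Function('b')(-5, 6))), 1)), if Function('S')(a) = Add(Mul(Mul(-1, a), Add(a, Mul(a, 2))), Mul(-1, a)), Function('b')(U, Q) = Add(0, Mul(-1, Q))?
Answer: -12733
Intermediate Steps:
Function('b')(U, Q) = Mul(-1, Q)
Function('S')(a) = Add(Mul(-1, a), Mul(-3, Pow(a, 2))) (Function('S')(a) = Add(Mul(Mul(-1, a), Add(a, Mul(2, a))), Mul(-1, a)) = Add(Mul(Mul(-1, a), Mul(3, a)), Mul(-1, a)) = Add(Mul(-3, Pow(a, 2)), Mul(-1, a)) = Add(Mul(-1, a), Mul(-3, Pow(a, 2))))
Mul(Mul(17, 7), Mul(Add(-5, Function('S')(Function('b')(-5, 6))), 1)) = Mul(Mul(17, 7), Mul(Add(-5, Mul(-1, Mul(-1, 6), Add(1, Mul(3, Mul(-1, 6))))), 1)) = Mul(119, Mul(Add(-5, Mul(-1, -6, Add(1, Mul(3, -6)))), 1)) = Mul(119, Mul(Add(-5, Mul(-1, -6, Add(1, -18))), 1)) = Mul(119, Mul(Add(-5, Mul(-1, -6, -17)), 1)) = Mul(119, Mul(Add(-5, -102), 1)) = Mul(119, Mul(-107, 1)) = Mul(119, -107) = -12733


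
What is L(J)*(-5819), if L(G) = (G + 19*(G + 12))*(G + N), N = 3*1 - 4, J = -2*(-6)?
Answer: -29956212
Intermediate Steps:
J = 12
N = -1 (N = 3 - 4 = -1)
L(G) = (-1 + G)*(228 + 20*G) (L(G) = (G + 19*(G + 12))*(G - 1) = (G + 19*(12 + G))*(-1 + G) = (G + (228 + 19*G))*(-1 + G) = (228 + 20*G)*(-1 + G) = (-1 + G)*(228 + 20*G))
L(J)*(-5819) = (-228 + 20*12**2 + 208*12)*(-5819) = (-228 + 20*144 + 2496)*(-5819) = (-228 + 2880 + 2496)*(-5819) = 5148*(-5819) = -29956212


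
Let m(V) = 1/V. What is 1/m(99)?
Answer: 99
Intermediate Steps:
1/m(99) = 1/(1/99) = 99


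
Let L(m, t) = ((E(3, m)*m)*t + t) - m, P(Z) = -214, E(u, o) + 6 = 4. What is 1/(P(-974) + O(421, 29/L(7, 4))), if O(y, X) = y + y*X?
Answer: 59/4 ≈ 14.750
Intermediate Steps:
E(u, o) = -2 (E(u, o) = -6 + 4 = -2)
L(m, t) = t - m - 2*m*t (L(m, t) = ((-2*m)*t + t) - m = (-2*m*t + t) - m = (t - 2*m*t) - m = t - m - 2*m*t)
O(y, X) = y + X*y
1/(P(-974) + O(421, 29/L(7, 4))) = 1/(-214 + 421*(1 + 29/(4 - 1*7 - 2*7*4))) = 1/(-214 + 421*(1 + 29/(4 - 7 - 56))) = 1/(-214 + 421*(1 + 29/(-59))) = 1/(-214 + 421*(1 + 29*(-1/59))) = 1/(-214 + 421*(1 - 29/59)) = 1/(-214 + 421*(30/59)) = 1/(-214 + 12630/59) = 1/(4/59) = 59/4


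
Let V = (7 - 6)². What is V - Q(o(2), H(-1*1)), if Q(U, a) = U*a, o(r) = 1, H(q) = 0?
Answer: 1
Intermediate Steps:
V = 1 (V = 1² = 1)
V - Q(o(2), H(-1*1)) = 1 - 0 = 1 - 1*0 = 1 + 0 = 1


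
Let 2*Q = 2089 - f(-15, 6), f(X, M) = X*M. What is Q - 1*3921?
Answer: -5663/2 ≈ -2831.5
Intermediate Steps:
f(X, M) = M*X
Q = 2179/2 (Q = (2089 - 6*(-15))/2 = (2089 - 1*(-90))/2 = (2089 + 90)/2 = (½)*2179 = 2179/2 ≈ 1089.5)
Q - 1*3921 = 2179/2 - 1*3921 = 2179/2 - 3921 = -5663/2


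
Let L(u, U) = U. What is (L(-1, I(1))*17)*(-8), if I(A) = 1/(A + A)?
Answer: -68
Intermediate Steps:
I(A) = 1/(2*A)
(L(-1, I(1))*17)*(-8) = (((½)/1)*17)*(-8) = (((½)*1)*17)*(-8) = ((½)*17)*(-8) = (17/2)*(-8) = -68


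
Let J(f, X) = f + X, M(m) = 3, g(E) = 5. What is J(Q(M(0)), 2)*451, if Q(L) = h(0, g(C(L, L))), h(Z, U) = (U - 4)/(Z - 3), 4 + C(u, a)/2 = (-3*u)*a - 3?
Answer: 2255/3 ≈ 751.67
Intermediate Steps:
C(u, a) = -14 - 6*a*u (C(u, a) = -8 + 2*((-3*u)*a - 3) = -8 + 2*(-3*a*u - 3) = -8 + 2*(-3 - 3*a*u) = -8 + (-6 - 6*a*u) = -14 - 6*a*u)
h(Z, U) = (-4 + U)/(-3 + Z)
Q(L) = -⅓ (Q(L) = (-4 + 5)/(-3 + 0) = 1/(-3) = -⅓*1 = -⅓)
J(f, X) = X + f
J(Q(M(0)), 2)*451 = (2 - ⅓)*451 = (5/3)*451 = 2255/3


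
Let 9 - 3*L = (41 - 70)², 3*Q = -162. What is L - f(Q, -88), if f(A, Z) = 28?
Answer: -916/3 ≈ -305.33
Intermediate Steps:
Q = -54 (Q = (⅓)*(-162) = -54)
L = -832/3 (L = 3 - (41 - 70)²/3 = 3 - ⅓*(-29)² = 3 - ⅓*841 = 3 - 841/3 = -832/3 ≈ -277.33)
L - f(Q, -88) = -832/3 - 1*28 = -832/3 - 28 = -916/3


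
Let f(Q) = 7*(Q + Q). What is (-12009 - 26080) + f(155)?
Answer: -35919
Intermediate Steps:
f(Q) = 14*Q (f(Q) = 7*(2*Q) = 14*Q)
(-12009 - 26080) + f(155) = (-12009 - 26080) + 14*155 = -38089 + 2170 = -35919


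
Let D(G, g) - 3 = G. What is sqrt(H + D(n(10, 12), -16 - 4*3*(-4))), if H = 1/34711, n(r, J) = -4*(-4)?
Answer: sqrt(22892251610)/34711 ≈ 4.3589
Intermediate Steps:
n(r, J) = 16
D(G, g) = 3 + G
H = 1/34711 ≈ 2.8809e-5
sqrt(H + D(n(10, 12), -16 - 4*3*(-4))) = sqrt(1/34711 + (3 + 16)) = sqrt(1/34711 + 19) = sqrt(659510/34711) = sqrt(22892251610)/34711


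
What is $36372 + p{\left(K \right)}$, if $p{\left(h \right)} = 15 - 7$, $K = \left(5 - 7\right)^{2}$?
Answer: $36380$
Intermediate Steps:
$K = 4$ ($K = \left(-2\right)^{2} = 4$)
$p{\left(h \right)} = 8$
$36372 + p{\left(K \right)} = 36372 + 8 = 36380$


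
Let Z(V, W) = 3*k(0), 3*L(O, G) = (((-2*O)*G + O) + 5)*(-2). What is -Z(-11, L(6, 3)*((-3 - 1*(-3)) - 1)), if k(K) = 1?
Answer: -3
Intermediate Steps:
L(O, G) = -10/3 - 2*O/3 + 4*G*O/3 (L(O, G) = ((((-2*O)*G + O) + 5)*(-2))/3 = (((-2*G*O + O) + 5)*(-2))/3 = (((O - 2*G*O) + 5)*(-2))/3 = ((5 + O - 2*G*O)*(-2))/3 = (-10 - 2*O + 4*G*O)/3 = -10/3 - 2*O/3 + 4*G*O/3)
Z(V, W) = 3 (Z(V, W) = 3*1 = 3)
-Z(-11, L(6, 3)*((-3 - 1*(-3)) - 1)) = -1*3 = -3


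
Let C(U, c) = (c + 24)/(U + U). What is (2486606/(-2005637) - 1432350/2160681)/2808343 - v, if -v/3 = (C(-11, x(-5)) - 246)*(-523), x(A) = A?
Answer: 34568029763948259831517559/89247192199185118054 ≈ 3.8733e+5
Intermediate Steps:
C(U, c) = (24 + c)/(2*U) (C(U, c) = (24 + c)/((2*U)) = (24 + c)*(1/(2*U)) = (24 + c)/(2*U))
v = -8521239/22 (v = -3*((1/2)*(24 - 5)/(-11) - 246)*(-523) = -3*((1/2)*(-1/11)*19 - 246)*(-523) = -3*(-19/22 - 246)*(-523) = -(-16293)*(-523)/22 = -3*2840413/22 = -8521239/22 ≈ -3.8733e+5)
(2486606/(-2005637) - 1432350/2160681)/2808343 - v = (2486606/(-2005637) - 1432350/2160681)/2808343 - 1*(-8521239/22) = (2486606*(-1/2005637) - 1432350*1/2160681)*(1/2808343) + 8521239/22 = (-2486606/2005637 - 477450/720227)*(1/2808343) + 8521239/22 = -2748512165212/1444513919599*1/2808343 + 8521239/22 = -2748512165212/4056690554508414457 + 8521239/22 = 34568029763948259831517559/89247192199185118054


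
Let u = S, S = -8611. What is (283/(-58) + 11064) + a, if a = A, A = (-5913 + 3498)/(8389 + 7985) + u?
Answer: 193735047/79141 ≈ 2448.0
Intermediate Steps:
u = -8611
A = -46999643/5458 (A = (-5913 + 3498)/(8389 + 7985) - 8611 = -2415/16374 - 8611 = -2415*1/16374 - 8611 = -805/5458 - 8611 = -46999643/5458 ≈ -8611.1)
a = -46999643/5458 ≈ -8611.1
(283/(-58) + 11064) + a = (283/(-58) + 11064) - 46999643/5458 = (283*(-1/58) + 11064) - 46999643/5458 = (-283/58 + 11064) - 46999643/5458 = 641429/58 - 46999643/5458 = 193735047/79141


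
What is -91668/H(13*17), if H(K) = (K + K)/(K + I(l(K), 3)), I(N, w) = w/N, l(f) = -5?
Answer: -50509068/1105 ≈ -45710.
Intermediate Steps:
H(K) = 2*K/(-⅗ + K) (H(K) = (K + K)/(K + 3/(-5)) = (2*K)/(K + 3*(-⅕)) = (2*K)/(K - ⅗) = (2*K)/(-⅗ + K) = 2*K/(-⅗ + K))
-91668/H(13*17) = -91668/(10*(13*17)/(-3 + 5*(13*17))) = -91668/(10*221/(-3 + 5*221)) = -91668/(10*221/(-3 + 1105)) = -91668/(10*221/1102) = -91668/(10*221*(1/1102)) = -91668/1105/551 = -91668*551/1105 = -50509068/1105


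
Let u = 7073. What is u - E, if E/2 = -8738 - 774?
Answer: 26097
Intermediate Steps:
E = -19024 (E = 2*(-8738 - 774) = 2*(-9512) = -19024)
u - E = 7073 - 1*(-19024) = 7073 + 19024 = 26097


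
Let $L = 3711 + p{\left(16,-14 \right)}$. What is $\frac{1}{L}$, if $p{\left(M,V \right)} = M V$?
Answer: $\frac{1}{3487} \approx 0.00028678$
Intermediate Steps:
$L = 3487$ ($L = 3711 + 16 \left(-14\right) = 3711 - 224 = 3487$)
$\frac{1}{L} = \frac{1}{3487}$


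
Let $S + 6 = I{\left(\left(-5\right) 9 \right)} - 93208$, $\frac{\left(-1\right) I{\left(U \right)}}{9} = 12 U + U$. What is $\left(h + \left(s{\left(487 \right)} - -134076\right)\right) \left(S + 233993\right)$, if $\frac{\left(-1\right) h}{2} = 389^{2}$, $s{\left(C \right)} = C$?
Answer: $-24546929476$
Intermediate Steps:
$I{\left(U \right)} = - 117 U$ ($I{\left(U \right)} = - 9 \left(12 U + U\right) = - 9 \cdot 13 U = - 117 U$)
$h = -302642$ ($h = - 2 \cdot 389^{2} = \left(-2\right) 151321 = -302642$)
$S = -87949$ ($S = -6 - \left(93208 + 117 \left(\left(-5\right) 9\right)\right) = -6 - 87943 = -87949$)
$\left(h + \left(s{\left(487 \right)} - -134076\right)\right) \left(S + 233993\right) = \left(-302642 + \left(487 - -134076\right)\right) \left(-87949 + 233993\right) = \left(-302642 + \left(487 + 134076\right)\right) 146044 = \left(-302642 + 134563\right) 146044 = \left(-168079\right) 146044 = -24546929476$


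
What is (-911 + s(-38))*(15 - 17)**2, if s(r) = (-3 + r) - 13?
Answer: -3860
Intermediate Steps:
s(r) = -16 + r
(-911 + s(-38))*(15 - 17)**2 = (-911 + (-16 - 38))*(15 - 17)**2 = (-911 - 54)*(-2)**2 = -965*4 = -3860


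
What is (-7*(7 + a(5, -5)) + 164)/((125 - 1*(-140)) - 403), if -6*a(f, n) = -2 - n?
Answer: -79/92 ≈ -0.85870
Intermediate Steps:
a(f, n) = ⅓ + n/6 (a(f, n) = -(-2 - n)/6 = ⅓ + n/6)
(-7*(7 + a(5, -5)) + 164)/((125 - 1*(-140)) - 403) = (-7*(7 + (⅓ + (⅙)*(-5))) + 164)/((125 - 1*(-140)) - 403) = (-7*(7 + (⅓ - ⅚)) + 164)/((125 + 140) - 403) = (-7*(7 - ½) + 164)/(265 - 403) = (-7*13/2 + 164)/(-138) = (-91/2 + 164)*(-1/138) = (237/2)*(-1/138) = -79/92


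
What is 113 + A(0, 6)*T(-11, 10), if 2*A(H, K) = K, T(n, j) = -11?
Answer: 80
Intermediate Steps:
A(H, K) = K/2
113 + A(0, 6)*T(-11, 10) = 113 + ((½)*6)*(-11) = 113 + 3*(-11) = 113 - 33 = 80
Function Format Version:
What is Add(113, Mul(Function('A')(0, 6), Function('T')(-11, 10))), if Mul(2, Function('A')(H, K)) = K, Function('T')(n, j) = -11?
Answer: 80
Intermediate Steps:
Function('A')(H, K) = Mul(Rational(1, 2), K)
Add(113, Mul(Function('A')(0, 6), Function('T')(-11, 10))) = Add(113, Mul(Mul(Rational(1, 2), 6), -11)) = Add(113, Mul(3, -11)) = Add(113, -33) = 80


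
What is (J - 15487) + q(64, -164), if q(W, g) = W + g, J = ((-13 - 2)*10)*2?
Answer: -15887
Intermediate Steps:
J = -300 (J = -15*10*2 = -150*2 = -300)
(J - 15487) + q(64, -164) = (-300 - 15487) + (64 - 164) = -15787 - 100 = -15887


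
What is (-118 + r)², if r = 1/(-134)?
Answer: 250050969/17956 ≈ 13926.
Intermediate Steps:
r = -1/134 ≈ -0.0074627
(-118 + r)² = (-118 - 1/134)² = (-15813/134)² = 250050969/17956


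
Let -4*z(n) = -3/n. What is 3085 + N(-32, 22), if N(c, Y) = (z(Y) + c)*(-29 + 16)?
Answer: 308049/88 ≈ 3500.6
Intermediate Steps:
z(n) = 3/(4*n) (z(n) = -(-3)/(4*n) = 3/(4*n))
N(c, Y) = -13*c - 39/(4*Y) (N(c, Y) = (3/(4*Y) + c)*(-29 + 16) = (c + 3/(4*Y))*(-13) = -13*c - 39/(4*Y))
3085 + N(-32, 22) = 3085 + (-13*(-32) - 39/4/22) = 3085 + (416 - 39/4*1/22) = 3085 + (416 - 39/88) = 3085 + 36569/88 = 308049/88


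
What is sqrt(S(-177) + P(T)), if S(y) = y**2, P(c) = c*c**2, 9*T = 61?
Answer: sqrt(23065822)/27 ≈ 177.88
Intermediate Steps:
T = 61/9 (T = (1/9)*61 = 61/9 ≈ 6.7778)
P(c) = c**3
sqrt(S(-177) + P(T)) = sqrt((-177)**2 + (61/9)**3) = sqrt(31329 + 226981/729) = sqrt(23065822/729) = sqrt(23065822)/27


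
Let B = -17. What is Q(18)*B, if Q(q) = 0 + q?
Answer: -306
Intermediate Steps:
Q(q) = q
Q(18)*B = 18*(-17) = -306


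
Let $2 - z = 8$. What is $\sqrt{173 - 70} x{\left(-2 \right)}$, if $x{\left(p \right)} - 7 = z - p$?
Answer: $3 \sqrt{103} \approx 30.447$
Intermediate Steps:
$z = -6$ ($z = 2 - 8 = -6$)
$x{\left(p \right)} = 1 - p$ ($x{\left(p \right)} = 7 - \left(6 + p\right) = 1 - p$)
$\sqrt{173 - 70} x{\left(-2 \right)} = \sqrt{173 - 70} \left(1 - -2\right) = \sqrt{103} \left(1 + 2\right) = \sqrt{103} \cdot 3 = 3 \sqrt{103}$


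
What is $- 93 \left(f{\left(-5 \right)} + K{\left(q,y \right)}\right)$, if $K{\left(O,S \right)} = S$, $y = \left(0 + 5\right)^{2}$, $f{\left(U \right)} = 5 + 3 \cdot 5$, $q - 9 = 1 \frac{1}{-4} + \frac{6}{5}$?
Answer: $-4185$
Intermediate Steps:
$q = \frac{199}{20}$ ($q = 9 + \left(1 \frac{1}{-4} + \frac{6}{5}\right) = 9 + \left(1 \left(- \frac{1}{4}\right) + 6 \cdot \frac{1}{5}\right) = 9 + \left(- \frac{1}{4} + \frac{6}{5}\right) = 9 + \frac{19}{20} = \frac{199}{20} \approx 9.95$)
$f{\left(U \right)} = 20$ ($f{\left(U \right)} = 5 + 15 = 20$)
$y = 25$ ($y = 5^{2} = 25$)
$- 93 \left(f{\left(-5 \right)} + K{\left(q,y \right)}\right) = - 93 \left(20 + 25\right) = \left(-93\right) 45 = -4185$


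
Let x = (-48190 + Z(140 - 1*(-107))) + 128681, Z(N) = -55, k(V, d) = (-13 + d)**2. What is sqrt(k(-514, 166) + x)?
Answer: sqrt(103845) ≈ 322.25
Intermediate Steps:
x = 80436 (x = (-48190 - 55) + 128681 = -48245 + 128681 = 80436)
sqrt(k(-514, 166) + x) = sqrt((-13 + 166)**2 + 80436) = sqrt(153**2 + 80436) = sqrt(23409 + 80436) = sqrt(103845)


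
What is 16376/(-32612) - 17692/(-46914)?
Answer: -23911520/191244921 ≈ -0.12503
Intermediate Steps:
16376/(-32612) - 17692/(-46914) = 16376*(-1/32612) - 17692*(-1/46914) = -4094/8153 + 8846/23457 = -23911520/191244921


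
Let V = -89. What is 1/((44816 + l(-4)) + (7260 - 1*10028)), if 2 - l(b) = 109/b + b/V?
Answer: 356/14979485 ≈ 2.3766e-5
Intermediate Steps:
l(b) = 2 - 109/b + b/89 (l(b) = 2 - (109/b + b/(-89)) = 2 - (109/b + b*(-1/89)) = 2 - (109/b - b/89) = 2 + (-109/b + b/89) = 2 - 109/b + b/89)
1/((44816 + l(-4)) + (7260 - 1*10028)) = 1/((44816 + (2 - 109/(-4) + (1/89)*(-4))) + (7260 - 1*10028)) = 1/((44816 + (2 - 109*(-¼) - 4/89)) + (7260 - 10028)) = 1/((44816 + (2 + 109/4 - 4/89)) - 2768) = 1/((44816 + 10397/356) - 2768) = 1/(15964893/356 - 2768) = 1/(14979485/356) = 356/14979485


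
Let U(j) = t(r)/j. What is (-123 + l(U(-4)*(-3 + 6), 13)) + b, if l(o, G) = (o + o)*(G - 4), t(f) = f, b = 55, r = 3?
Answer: -217/2 ≈ -108.50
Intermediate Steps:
U(j) = 3/j
l(o, G) = 2*o*(-4 + G) (l(o, G) = (2*o)*(-4 + G) = 2*o*(-4 + G))
(-123 + l(U(-4)*(-3 + 6), 13)) + b = (-123 + 2*((3/(-4))*(-3 + 6))*(-4 + 13)) + 55 = (-123 + 2*((3*(-¼))*3)*9) + 55 = (-123 + 2*(-¾*3)*9) + 55 = (-123 + 2*(-9/4)*9) + 55 = (-123 - 81/2) + 55 = -327/2 + 55 = -217/2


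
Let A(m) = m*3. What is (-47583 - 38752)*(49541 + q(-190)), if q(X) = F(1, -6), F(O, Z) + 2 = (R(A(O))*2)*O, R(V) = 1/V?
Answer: -12831021365/3 ≈ -4.2770e+9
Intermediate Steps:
A(m) = 3*m
R(V) = 1/V
F(O, Z) = -4/3 (F(O, Z) = -2 + (2/(3*O))*O = -2 + ⅔ = -4/3)
q(X) = -4/3
(-47583 - 38752)*(49541 + q(-190)) = (-47583 - 38752)*(49541 - 4/3) = -86335*148619/3 = -12831021365/3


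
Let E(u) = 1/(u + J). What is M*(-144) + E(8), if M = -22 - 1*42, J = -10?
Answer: 18431/2 ≈ 9215.5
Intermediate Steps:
E(u) = 1/(-10 + u) (E(u) = 1/(u - 10) = 1/(-10 + u))
M = -64 (M = -22 - 42 = -64)
M*(-144) + E(8) = -64*(-144) + 1/(-10 + 8) = 9216 + 1/(-2) = 9216 - 1/2 = 18431/2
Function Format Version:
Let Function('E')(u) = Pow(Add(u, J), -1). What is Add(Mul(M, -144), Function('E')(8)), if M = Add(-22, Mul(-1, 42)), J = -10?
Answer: Rational(18431, 2) ≈ 9215.5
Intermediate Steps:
Function('E')(u) = Pow(Add(-10, u), -1) (Function('E')(u) = Pow(Add(u, -10), -1) = Pow(Add(-10, u), -1))
M = -64 (M = Add(-22, -42) = -64)
Add(Mul(M, -144), Function('E')(8)) = Add(Mul(-64, -144), Pow(Add(-10, 8), -1)) = Add(9216, Pow(-2, -1)) = Add(9216, Rational(-1, 2)) = Rational(18431, 2)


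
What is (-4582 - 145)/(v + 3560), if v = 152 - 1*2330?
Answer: -4727/1382 ≈ -3.4204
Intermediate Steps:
v = -2178 (v = 152 - 2330 = -2178)
(-4582 - 145)/(v + 3560) = (-4582 - 145)/(-2178 + 3560) = -4727/1382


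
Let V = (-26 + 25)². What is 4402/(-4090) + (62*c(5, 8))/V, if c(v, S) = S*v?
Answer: 5069399/2045 ≈ 2478.9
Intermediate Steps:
V = 1 (V = (-1)² = 1)
4402/(-4090) + (62*c(5, 8))/V = 4402/(-4090) + (62*(8*5))/1 = 4402*(-1/4090) + (62*40)*1 = -2201/2045 + 2480*1 = -2201/2045 + 2480 = 5069399/2045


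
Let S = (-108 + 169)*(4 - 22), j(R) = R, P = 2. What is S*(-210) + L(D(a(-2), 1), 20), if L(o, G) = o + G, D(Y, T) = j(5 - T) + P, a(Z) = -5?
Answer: 230606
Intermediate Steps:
D(Y, T) = 7 - T (D(Y, T) = (5 - T) + 2 = 7 - T)
S = -1098 (S = 61*(-18) = -1098)
L(o, G) = G + o
S*(-210) + L(D(a(-2), 1), 20) = -1098*(-210) + (20 + (7 - 1*1)) = 230580 + (20 + (7 - 1)) = 230580 + (20 + 6) = 230580 + 26 = 230606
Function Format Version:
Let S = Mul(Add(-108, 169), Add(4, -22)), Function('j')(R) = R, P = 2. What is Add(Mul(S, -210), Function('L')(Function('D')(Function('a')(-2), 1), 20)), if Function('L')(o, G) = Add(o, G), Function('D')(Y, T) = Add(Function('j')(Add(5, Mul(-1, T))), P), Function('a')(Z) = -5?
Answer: 230606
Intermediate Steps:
Function('D')(Y, T) = Add(7, Mul(-1, T)) (Function('D')(Y, T) = Add(Add(5, Mul(-1, T)), 2) = Add(7, Mul(-1, T)))
S = -1098 (S = Mul(61, -18) = -1098)
Function('L')(o, G) = Add(G, o)
Add(Mul(S, -210), Function('L')(Function('D')(Function('a')(-2), 1), 20)) = Add(Mul(-1098, -210), Add(20, Add(7, Mul(-1, 1)))) = Add(230580, Add(20, Add(7, -1))) = Add(230580, Add(20, 6)) = Add(230580, 26) = 230606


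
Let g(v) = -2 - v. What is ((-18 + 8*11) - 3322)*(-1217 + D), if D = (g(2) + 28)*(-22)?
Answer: 5674740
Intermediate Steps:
D = -528 (D = ((-2 - 1*2) + 28)*(-22) = ((-2 - 2) + 28)*(-22) = (-4 + 28)*(-22) = 24*(-22) = -528)
((-18 + 8*11) - 3322)*(-1217 + D) = ((-18 + 8*11) - 3322)*(-1217 - 528) = ((-18 + 88) - 3322)*(-1745) = (70 - 3322)*(-1745) = -3252*(-1745) = 5674740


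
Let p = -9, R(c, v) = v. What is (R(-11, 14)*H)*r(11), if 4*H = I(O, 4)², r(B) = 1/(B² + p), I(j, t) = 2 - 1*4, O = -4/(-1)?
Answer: ⅛ ≈ 0.12500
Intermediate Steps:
O = 4 (O = -4*(-1) = 4)
I(j, t) = -2 (I(j, t) = 2 - 4 = -2)
r(B) = 1/(-9 + B²) (r(B) = 1/(B² - 9) = 1/(-9 + B²))
H = 1 (H = (¼)*(-2)² = (¼)*4 = 1)
(R(-11, 14)*H)*r(11) = (14*1)/(-9 + 11²) = 14/(-9 + 121) = 14/112 = 14*(1/112) = ⅛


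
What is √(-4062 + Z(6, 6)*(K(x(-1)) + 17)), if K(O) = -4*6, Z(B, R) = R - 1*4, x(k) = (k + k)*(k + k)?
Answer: 2*I*√1019 ≈ 63.844*I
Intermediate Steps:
x(k) = 4*k² (x(k) = (2*k)*(2*k) = 4*k²)
Z(B, R) = -4 + R (Z(B, R) = R - 4 = -4 + R)
K(O) = -24
√(-4062 + Z(6, 6)*(K(x(-1)) + 17)) = √(-4062 + (-4 + 6)*(-24 + 17)) = √(-4062 + 2*(-7)) = √(-4062 - 14) = √(-4076) = 2*I*√1019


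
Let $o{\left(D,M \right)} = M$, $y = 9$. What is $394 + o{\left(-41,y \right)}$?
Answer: $403$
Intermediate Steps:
$394 + o{\left(-41,y \right)} = 394 + 9 = 403$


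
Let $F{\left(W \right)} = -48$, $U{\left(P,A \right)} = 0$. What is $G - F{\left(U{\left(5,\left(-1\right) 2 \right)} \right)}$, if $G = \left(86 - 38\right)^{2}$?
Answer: $2352$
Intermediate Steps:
$G = 2304$ ($G = 48^{2} = 2304$)
$G - F{\left(U{\left(5,\left(-1\right) 2 \right)} \right)} = 2304 - -48 = 2304 + 48 = 2352$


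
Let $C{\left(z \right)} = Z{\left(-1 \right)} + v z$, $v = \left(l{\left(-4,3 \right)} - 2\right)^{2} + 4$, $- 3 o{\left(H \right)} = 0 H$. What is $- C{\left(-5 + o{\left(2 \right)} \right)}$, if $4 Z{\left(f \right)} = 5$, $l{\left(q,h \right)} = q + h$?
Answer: $\frac{255}{4} \approx 63.75$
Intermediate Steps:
$l{\left(q,h \right)} = h + q$
$Z{\left(f \right)} = \frac{5}{4}$ ($Z{\left(f \right)} = \frac{1}{4} \cdot 5 = \frac{5}{4}$)
$o{\left(H \right)} = 0$ ($o{\left(H \right)} = - \frac{0 H}{3} = \left(- \frac{1}{3}\right) 0 = 0$)
$v = 13$ ($v = \left(\left(3 - 4\right) - 2\right)^{2} + 4 = \left(-1 - 2\right)^{2} + 4 = \left(-3\right)^{2} + 4 = 9 + 4 = 13$)
$C{\left(z \right)} = \frac{5}{4} + 13 z$
$- C{\left(-5 + o{\left(2 \right)} \right)} = - (\frac{5}{4} + 13 \left(-5 + 0\right)) = - (\frac{5}{4} + 13 \left(-5\right)) = - (\frac{5}{4} - 65) = \left(-1\right) \left(- \frac{255}{4}\right) = \frac{255}{4}$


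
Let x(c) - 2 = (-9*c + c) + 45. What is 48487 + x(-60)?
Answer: 49014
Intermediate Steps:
x(c) = 47 - 8*c (x(c) = 2 + ((-9*c + c) + 45) = 2 + (-8*c + 45) = 2 + (45 - 8*c) = 47 - 8*c)
48487 + x(-60) = 48487 + (47 - 8*(-60)) = 48487 + (47 + 480) = 48487 + 527 = 49014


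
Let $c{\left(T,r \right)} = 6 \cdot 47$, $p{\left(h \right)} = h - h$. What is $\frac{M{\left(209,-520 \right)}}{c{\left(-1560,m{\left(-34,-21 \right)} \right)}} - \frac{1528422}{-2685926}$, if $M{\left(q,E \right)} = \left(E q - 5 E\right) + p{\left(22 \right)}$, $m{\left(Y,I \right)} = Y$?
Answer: $- \frac{23707667923}{63119261} \approx -375.6$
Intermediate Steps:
$p{\left(h \right)} = 0$
$M{\left(q,E \right)} = - 5 E + E q$ ($M{\left(q,E \right)} = \left(E q - 5 E\right) + 0 = \left(- 5 E + E q\right) + 0 = - 5 E + E q$)
$c{\left(T,r \right)} = 282$
$\frac{M{\left(209,-520 \right)}}{c{\left(-1560,m{\left(-34,-21 \right)} \right)}} - \frac{1528422}{-2685926} = \frac{\left(-520\right) \left(-5 + 209\right)}{282} - \frac{1528422}{-2685926} = \left(-520\right) 204 \cdot \frac{1}{282} - - \frac{764211}{1342963} = \left(-106080\right) \frac{1}{282} + \frac{764211}{1342963} = - \frac{17680}{47} + \frac{764211}{1342963} = - \frac{23707667923}{63119261}$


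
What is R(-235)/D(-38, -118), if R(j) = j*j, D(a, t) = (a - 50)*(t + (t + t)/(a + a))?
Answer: 1049275/192104 ≈ 5.4620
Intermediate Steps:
D(a, t) = (-50 + a)*(t + t/a) (D(a, t) = (-50 + a)*(t + (2*t)/((2*a))) = (-50 + a)*(t + (2*t)*(1/(2*a))) = (-50 + a)*(t + t/a))
R(j) = j**2
R(-235)/D(-38, -118) = (-235)**2/((-118*(-50 - 38*(-49 - 38))/(-38))) = 55225/((-118*(-1/38)*(-50 - 38*(-87)))) = 55225/((-118*(-1/38)*(-50 + 3306))) = 55225/((-118*(-1/38)*3256)) = 55225/(192104/19) = 55225*(19/192104) = 1049275/192104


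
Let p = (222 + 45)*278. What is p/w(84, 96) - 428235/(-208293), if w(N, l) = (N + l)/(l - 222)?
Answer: -18036835196/347155 ≈ -51956.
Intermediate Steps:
p = 74226 (p = 267*278 = 74226)
w(N, l) = (N + l)/(-222 + l)
p/w(84, 96) - 428235/(-208293) = 74226/(((84 + 96)/(-222 + 96))) - 428235/(-208293) = 74226/((180/(-126))) - 428235*(-1/208293) = 74226/((-1/126*180)) + 142745/69431 = 74226/(-10/7) + 142745/69431 = 74226*(-7/10) + 142745/69431 = -259791/5 + 142745/69431 = -18036835196/347155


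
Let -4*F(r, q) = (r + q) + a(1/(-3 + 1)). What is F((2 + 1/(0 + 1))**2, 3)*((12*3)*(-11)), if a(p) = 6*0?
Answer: 1188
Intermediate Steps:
a(p) = 0
F(r, q) = -q/4 - r/4 (F(r, q) = -((r + q) + 0)/4 = -((q + r) + 0)/4 = -(q + r)/4 = -q/4 - r/4)
F((2 + 1/(0 + 1))**2, 3)*((12*3)*(-11)) = (-1/4*3 - (2 + 1/(0 + 1))**2/4)*((12*3)*(-11)) = (-3/4 - (2 + 1/1)**2/4)*(36*(-11)) = (-3/4 - (2 + 1)**2/4)*(-396) = (-3/4 - 1/4*3**2)*(-396) = (-3/4 - 1/4*9)*(-396) = (-3/4 - 9/4)*(-396) = -3*(-396) = 1188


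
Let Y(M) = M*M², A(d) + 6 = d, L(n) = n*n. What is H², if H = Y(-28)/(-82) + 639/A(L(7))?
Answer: 248170359889/3108169 ≈ 79845.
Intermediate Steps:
L(n) = n²
A(d) = -6 + d
Y(M) = M³
H = 498167/1763 (H = (-28)³/(-82) + 639/(-6 + 7²) = -21952*(-1/82) + 639/(-6 + 49) = 10976/41 + 639/43 = 498167/1763 ≈ 282.57)
H² = (498167/1763)² = 248170359889/3108169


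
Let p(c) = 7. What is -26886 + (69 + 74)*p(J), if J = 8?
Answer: -25885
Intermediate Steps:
-26886 + (69 + 74)*p(J) = -26886 + (69 + 74)*7 = -26886 + 143*7 = -26886 + 1001 = -25885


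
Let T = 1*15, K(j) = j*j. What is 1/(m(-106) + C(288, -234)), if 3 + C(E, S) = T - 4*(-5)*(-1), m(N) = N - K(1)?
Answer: -1/115 ≈ -0.0086956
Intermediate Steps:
K(j) = j**2
m(N) = -1 + N (m(N) = N - 1*1**2 = N - 1*1 = N - 1 = -1 + N)
T = 15
C(E, S) = -8 (C(E, S) = -3 + (15 - 4*(-5)*(-1)) = -3 + (15 + 20*(-1)) = -3 + (15 - 20) = -3 - 5 = -8)
1/(m(-106) + C(288, -234)) = 1/((-1 - 106) - 8) = 1/(-107 - 8) = 1/(-115) = -1/115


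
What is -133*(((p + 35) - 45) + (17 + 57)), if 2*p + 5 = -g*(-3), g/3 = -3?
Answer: -6384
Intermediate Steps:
g = -9 (g = 3*(-3) = -9)
p = -16 (p = -5/2 + (-1*(-9)*(-3))/2 = -5/2 + (9*(-3))/2 = -5/2 + (½)*(-27) = -5/2 - 27/2 = -16)
-133*(((p + 35) - 45) + (17 + 57)) = -133*(((-16 + 35) - 45) + (17 + 57)) = -133*((19 - 45) + 74) = -133*(-26 + 74) = -133*48 = -6384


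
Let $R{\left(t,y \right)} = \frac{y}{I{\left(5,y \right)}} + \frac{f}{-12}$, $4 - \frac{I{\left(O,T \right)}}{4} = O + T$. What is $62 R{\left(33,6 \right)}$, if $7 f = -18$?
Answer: $0$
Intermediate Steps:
$f = - \frac{18}{7}$ ($f = \frac{1}{7} \left(-18\right) = - \frac{18}{7} \approx -2.5714$)
$I{\left(O,T \right)} = 16 - 4 O - 4 T$ ($I{\left(O,T \right)} = 16 - 4 \left(O + T\right) = 16 - \left(4 O + 4 T\right) = 16 - 4 O - 4 T$)
$R{\left(t,y \right)} = \frac{3}{14} + \frac{y}{-4 - 4 y}$ ($R{\left(t,y \right)} = \frac{y}{16 - 20 - 4 y} - \frac{18}{7 \left(-12\right)} = \frac{y}{16 - 20 - 4 y} - - \frac{3}{14} = \frac{y}{-4 - 4 y} + \frac{3}{14} = \frac{3}{14} + \frac{y}{-4 - 4 y}$)
$62 R{\left(33,6 \right)} = 62 \frac{6 - 6}{28 \left(1 + 6\right)} = 62 \frac{6 - 6}{28 \cdot 7} = 62 \cdot \frac{1}{28} \cdot \frac{1}{7} \cdot 0 = 62 \cdot 0 = 0$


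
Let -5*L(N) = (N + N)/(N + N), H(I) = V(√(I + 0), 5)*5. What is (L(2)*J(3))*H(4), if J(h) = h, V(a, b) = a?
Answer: -6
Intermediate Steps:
H(I) = 5*√I (H(I) = √(I + 0)*5 = √I*5 = 5*√I)
L(N) = -⅕ (L(N) = -(N + N)/(5*(N + N)) = -2*N/(5*(2*N)) = -2*N*1/(2*N)/5 = -⅕*1 = -⅕)
(L(2)*J(3))*H(4) = (-⅕*3)*(5*√4) = -3*2 = -⅗*10 = -6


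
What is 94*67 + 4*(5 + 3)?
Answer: 6330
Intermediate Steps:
94*67 + 4*(5 + 3) = 6298 + 4*8 = 6298 + 32 = 6330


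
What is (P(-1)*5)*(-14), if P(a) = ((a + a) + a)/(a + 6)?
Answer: 42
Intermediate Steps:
P(a) = 3*a/(6 + a) (P(a) = (2*a + a)/(6 + a) = (3*a)/(6 + a) = 3*a/(6 + a))
(P(-1)*5)*(-14) = ((3*(-1)/(6 - 1))*5)*(-14) = ((3*(-1)/5)*5)*(-14) = ((3*(-1)*(1/5))*5)*(-14) = -3/5*5*(-14) = -3*(-14) = 42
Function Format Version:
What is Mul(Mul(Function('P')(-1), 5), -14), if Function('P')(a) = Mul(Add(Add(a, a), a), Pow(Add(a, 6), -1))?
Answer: 42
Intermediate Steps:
Function('P')(a) = Mul(3, a, Pow(Add(6, a), -1)) (Function('P')(a) = Mul(Add(Mul(2, a), a), Pow(Add(6, a), -1)) = Mul(Mul(3, a), Pow(Add(6, a), -1)) = Mul(3, a, Pow(Add(6, a), -1)))
Mul(Mul(Function('P')(-1), 5), -14) = Mul(Mul(Mul(3, -1, Pow(Add(6, -1), -1)), 5), -14) = Mul(Mul(Mul(3, -1, Pow(5, -1)), 5), -14) = Mul(Mul(Mul(3, -1, Rational(1, 5)), 5), -14) = Mul(Mul(Rational(-3, 5), 5), -14) = Mul(-3, -14) = 42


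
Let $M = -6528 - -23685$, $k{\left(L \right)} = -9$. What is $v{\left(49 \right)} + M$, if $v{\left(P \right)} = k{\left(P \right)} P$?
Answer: $16716$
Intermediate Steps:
$v{\left(P \right)} = - 9 P$
$M = 17157$ ($M = -6528 + 23685 = 17157$)
$v{\left(49 \right)} + M = \left(-9\right) 49 + 17157 = -441 + 17157 = 16716$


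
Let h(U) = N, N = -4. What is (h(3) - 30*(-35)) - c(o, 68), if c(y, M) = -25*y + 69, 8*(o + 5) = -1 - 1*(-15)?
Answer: 3583/4 ≈ 895.75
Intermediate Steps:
h(U) = -4
o = -13/4 (o = -5 + (-1 - 1*(-15))/8 = -5 + (-1 + 15)/8 = -5 + (⅛)*14 = -5 + 7/4 = -13/4 ≈ -3.2500)
c(y, M) = 69 - 25*y
(h(3) - 30*(-35)) - c(o, 68) = (-4 - 30*(-35)) - (69 - 25*(-13/4)) = (-4 + 1050) - (69 + 325/4) = 1046 - 1*601/4 = 1046 - 601/4 = 3583/4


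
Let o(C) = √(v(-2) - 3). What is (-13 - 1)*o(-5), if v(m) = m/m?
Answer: -14*I*√2 ≈ -19.799*I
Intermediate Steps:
v(m) = 1
o(C) = I*√2 (o(C) = √(1 - 3) = √(-2) = I*√2)
(-13 - 1)*o(-5) = (-13 - 1)*(I*√2) = -14*I*√2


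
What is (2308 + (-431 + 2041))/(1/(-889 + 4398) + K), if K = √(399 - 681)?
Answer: 13748262/3472288843 - 48242651358*I*√282/3472288843 ≈ 0.0039594 - 233.31*I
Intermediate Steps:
K = I*√282 (K = √(-282) = I*√282 ≈ 16.793*I)
(2308 + (-431 + 2041))/(1/(-889 + 4398) + K) = (2308 + (-431 + 2041))/(1/(-889 + 4398) + I*√282) = (2308 + 1610)/(1/3509 + I*√282) = 3918/(1/3509 + I*√282)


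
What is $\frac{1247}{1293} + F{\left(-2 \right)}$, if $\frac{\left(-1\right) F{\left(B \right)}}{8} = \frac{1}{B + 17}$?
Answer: $\frac{929}{2155} \approx 0.43109$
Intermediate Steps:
$F{\left(B \right)} = - \frac{8}{17 + B}$ ($F{\left(B \right)} = - \frac{8}{B + 17} = - \frac{8}{17 + B}$)
$\frac{1247}{1293} + F{\left(-2 \right)} = \frac{1247}{1293} - \frac{8}{17 - 2} = 1247 \cdot \frac{1}{1293} - \frac{8}{15} = \frac{1247}{1293} - \frac{8}{15} = \frac{929}{2155}$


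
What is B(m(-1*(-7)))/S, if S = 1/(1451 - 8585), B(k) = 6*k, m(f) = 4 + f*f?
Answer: -2268612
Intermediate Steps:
m(f) = 4 + f**2
S = -1/7134 (S = 1/(-7134) = -1/7134 ≈ -0.00014017)
B(m(-1*(-7)))/S = (6*(4 + (-1*(-7))**2))/(-1/7134) = (6*(4 + 7**2))*(-7134) = (6*(4 + 49))*(-7134) = (6*53)*(-7134) = 318*(-7134) = -2268612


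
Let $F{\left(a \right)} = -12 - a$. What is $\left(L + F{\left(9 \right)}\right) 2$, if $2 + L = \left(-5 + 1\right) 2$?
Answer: $-62$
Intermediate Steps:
$L = -10$ ($L = -2 + \left(-5 + 1\right) 2 = -2 - 8 = -10$)
$\left(L + F{\left(9 \right)}\right) 2 = \left(-10 - 21\right) 2 = \left(-31\right) 2 = -62$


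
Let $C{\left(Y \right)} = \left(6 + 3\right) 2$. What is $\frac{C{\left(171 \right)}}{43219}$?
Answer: $\frac{18}{43219} \approx 0.00041648$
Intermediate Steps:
$C{\left(Y \right)} = 18$ ($C{\left(Y \right)} = 9 \cdot 2 = 18$)
$\frac{C{\left(171 \right)}}{43219} = \frac{18}{43219}$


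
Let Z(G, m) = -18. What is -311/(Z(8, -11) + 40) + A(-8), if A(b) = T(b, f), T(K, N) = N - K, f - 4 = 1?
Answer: -25/22 ≈ -1.1364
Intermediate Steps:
f = 5 (f = 4 + 1 = 5)
A(b) = 5 - b
-311/(Z(8, -11) + 40) + A(-8) = -311/(-18 + 40) + (5 - 1*(-8)) = -311/22 + (5 + 8) = (1/22)*(-311) + 13 = -311/22 + 13 = -25/22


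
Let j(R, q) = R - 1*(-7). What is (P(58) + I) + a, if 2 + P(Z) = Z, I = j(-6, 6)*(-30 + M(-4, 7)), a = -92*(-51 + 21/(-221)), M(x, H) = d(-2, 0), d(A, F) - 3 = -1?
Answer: 1045052/221 ≈ 4728.7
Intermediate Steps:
d(A, F) = 2 (d(A, F) = 3 - 1 = 2)
M(x, H) = 2
j(R, q) = 7 + R (j(R, q) = R + 7 = 7 + R)
a = 1038864/221 (a = -92*(-51 + 21*(-1/221)) = -92*(-51 - 21/221) = -92*(-11292/221) = 1038864/221 ≈ 4700.7)
I = -28 (I = (7 - 6)*(-30 + 2) = 1*(-28) = -28)
P(Z) = -2 + Z
(P(58) + I) + a = ((-2 + 58) - 28) + 1038864/221 = (56 - 28) + 1038864/221 = 28 + 1038864/221 = 1045052/221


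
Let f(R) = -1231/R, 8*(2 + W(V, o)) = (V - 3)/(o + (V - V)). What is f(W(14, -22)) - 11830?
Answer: -370694/33 ≈ -11233.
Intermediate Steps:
W(V, o) = -2 + (-3 + V)/(8*o) (W(V, o) = -2 + ((V - 3)/(o + (V - V)))/8 = -2 + ((-3 + V)/(o + 0))/8 = -2 + ((-3 + V)/o)/8 = -2 + (-3 + V)/(8*o))
f(W(14, -22)) - 11830 = -1231*(-176/(-3 + 14 - 16*(-22))) - 11830 = -1231*(-176/(-3 + 14 + 352)) - 11830 = -1231/((1/8)*(-1/22)*363) - 11830 = -1231/(-33/16) - 11830 = -1231*(-16/33) - 11830 = 19696/33 - 11830 = -370694/33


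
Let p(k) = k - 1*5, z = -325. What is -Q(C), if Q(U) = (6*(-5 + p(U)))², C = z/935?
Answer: -134792100/34969 ≈ -3854.6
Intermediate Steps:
p(k) = -5 + k (p(k) = k - 5 = -5 + k)
C = -65/187 (C = -325/935 = -325*1/935 = -65/187 ≈ -0.34759)
Q(U) = (-60 + 6*U)² (Q(U) = (6*(-5 + (-5 + U)))² = (6*(-10 + U))² = (-60 + 6*U)²)
-Q(C) = -36*(-10 - 65/187)² = -36*(-1935/187)² = -36*3744225/34969 = -1*134792100/34969 = -134792100/34969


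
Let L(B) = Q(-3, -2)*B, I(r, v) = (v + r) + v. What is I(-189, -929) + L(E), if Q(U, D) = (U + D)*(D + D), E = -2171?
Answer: -45467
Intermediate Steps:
I(r, v) = r + 2*v (I(r, v) = (r + v) + v = r + 2*v)
Q(U, D) = 2*D*(D + U) (Q(U, D) = (D + U)*(2*D) = 2*D*(D + U))
L(B) = 20*B (L(B) = (2*(-2)*(-2 - 3))*B = (2*(-2)*(-5))*B = 20*B)
I(-189, -929) + L(E) = (-189 + 2*(-929)) + 20*(-2171) = (-189 - 1858) - 43420 = -2047 - 43420 = -45467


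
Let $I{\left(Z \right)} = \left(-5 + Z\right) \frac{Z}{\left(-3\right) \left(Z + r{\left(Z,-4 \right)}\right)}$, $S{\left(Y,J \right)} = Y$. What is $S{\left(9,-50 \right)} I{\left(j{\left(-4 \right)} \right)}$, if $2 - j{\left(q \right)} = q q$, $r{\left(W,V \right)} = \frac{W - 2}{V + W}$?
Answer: $\frac{3591}{59} \approx 60.864$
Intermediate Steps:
$r{\left(W,V \right)} = \frac{-2 + W}{V + W}$
$j{\left(q \right)} = 2 - q^{2}$ ($j{\left(q \right)} = 2 - q q = 2 - q^{2}$)
$I{\left(Z \right)} = \frac{Z \left(-5 + Z\right)}{- 3 Z - \frac{3 \left(-2 + Z\right)}{-4 + Z}}$ ($I{\left(Z \right)} = \left(-5 + Z\right) \frac{Z}{\left(-3\right) \left(Z + \frac{-2 + Z}{-4 + Z}\right)} = \left(-5 + Z\right) \frac{Z}{- 3 Z - \frac{3 \left(-2 + Z\right)}{-4 + Z}} = \frac{Z \left(-5 + Z\right)}{- 3 Z - \frac{3 \left(-2 + Z\right)}{-4 + Z}}$)
$S{\left(9,-50 \right)} I{\left(j{\left(-4 \right)} \right)} = 9 \frac{\left(2 - \left(-4\right)^{2}\right) \left(-20 - \left(2 - \left(-4\right)^{2}\right)^{2} + 9 \left(2 - \left(-4\right)^{2}\right)\right)}{3 \left(-2 + \left(2 - \left(-4\right)^{2}\right)^{2} - 3 \left(2 - \left(-4\right)^{2}\right)\right)} = 9 \frac{\left(2 - 16\right) \left(-20 - \left(2 - 16\right)^{2} + 9 \left(2 - 16\right)\right)}{3 \left(-2 + \left(2 - 16\right)^{2} - 3 \left(2 - 16\right)\right)} = 9 \cdot \frac{1}{3} \left(-14\right) \frac{1}{-2 + \left(-14\right)^{2} - -42} \left(-20 - \left(-14\right)^{2} + 9 \left(-14\right)\right) = 9 \cdot \frac{1}{3} \left(-14\right) \frac{1}{-2 + 196 + 42} \left(-20 - 196 - 126\right) = 9 \cdot \frac{1}{3} \left(-14\right) \frac{1}{236} \left(-20 - 196 - 126\right) = 9 \cdot \frac{1}{3} \left(-14\right) \frac{1}{236} \left(-342\right) = 9 \cdot \frac{399}{59} = \frac{3591}{59}$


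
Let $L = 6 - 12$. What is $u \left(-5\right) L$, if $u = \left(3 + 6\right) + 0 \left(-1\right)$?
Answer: $270$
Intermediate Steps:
$L = -6$ ($L = 6 - 12 = -6$)
$u = 9$ ($u = 9 + 0 = 9$)
$u \left(-5\right) L = 9 \left(-5\right) \left(-6\right) = \left(-45\right) \left(-6\right) = 270$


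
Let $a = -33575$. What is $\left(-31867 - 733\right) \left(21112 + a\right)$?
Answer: $406293800$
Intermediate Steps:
$\left(-31867 - 733\right) \left(21112 + a\right) = \left(-31867 - 733\right) \left(21112 - 33575\right) = \left(-32600\right) \left(-12463\right) = 406293800$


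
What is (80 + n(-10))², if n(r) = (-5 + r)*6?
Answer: 100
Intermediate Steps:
n(r) = -30 + 6*r
(80 + n(-10))² = (80 + (-30 + 6*(-10)))² = (80 + (-30 - 60))² = (80 - 90)² = (-10)² = 100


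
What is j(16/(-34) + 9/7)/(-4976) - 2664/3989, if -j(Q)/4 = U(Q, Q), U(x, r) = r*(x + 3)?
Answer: -23377056497/35135678438 ≈ -0.66534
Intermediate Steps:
U(x, r) = r*(3 + x)
j(Q) = -4*Q*(3 + Q)
j(16/(-34) + 9/7)/(-4976) - 2664/3989 = -4*(16/(-34) + 9/7)*(3 + (16/(-34) + 9/7))/(-4976) - 2664/3989 = -4*(16*(-1/34) + 9*(⅐))*(3 + (16*(-1/34) + 9*(⅐)))*(-1/4976) - 2664*1/3989 = -4*(-8/17 + 9/7)*(3 + (-8/17 + 9/7))*(-1/4976) - 2664/3989 = -4*97/119*(3 + 97/119)*(-1/4976) - 2664/3989 = -4*97/119*454/119*(-1/4976) - 2664/3989 = -176152/14161*(-1/4976) - 2664/3989 = 22019/8808142 - 2664/3989 = -23377056497/35135678438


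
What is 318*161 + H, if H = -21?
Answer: 51177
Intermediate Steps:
318*161 + H = 318*161 - 21 = 51198 - 21 = 51177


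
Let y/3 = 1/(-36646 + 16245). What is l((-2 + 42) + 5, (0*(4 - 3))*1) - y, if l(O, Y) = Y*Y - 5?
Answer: -102002/20401 ≈ -4.9999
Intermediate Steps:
y = -3/20401 (y = 3/(-36646 + 16245) = 3/(-20401) = 3*(-1/20401) = -3/20401 ≈ -0.00014705)
l(O, Y) = -5 + Y² (l(O, Y) = Y² - 5 = -5 + Y²)
l((-2 + 42) + 5, (0*(4 - 3))*1) - y = (-5 + ((0*(4 - 3))*1)²) - 1*(-3/20401) = (-5 + ((0*1)*1)²) + 3/20401 = (-5 + (0*1)²) + 3/20401 = (-5 + 0²) + 3/20401 = (-5 + 0) + 3/20401 = -5 + 3/20401 = -102002/20401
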